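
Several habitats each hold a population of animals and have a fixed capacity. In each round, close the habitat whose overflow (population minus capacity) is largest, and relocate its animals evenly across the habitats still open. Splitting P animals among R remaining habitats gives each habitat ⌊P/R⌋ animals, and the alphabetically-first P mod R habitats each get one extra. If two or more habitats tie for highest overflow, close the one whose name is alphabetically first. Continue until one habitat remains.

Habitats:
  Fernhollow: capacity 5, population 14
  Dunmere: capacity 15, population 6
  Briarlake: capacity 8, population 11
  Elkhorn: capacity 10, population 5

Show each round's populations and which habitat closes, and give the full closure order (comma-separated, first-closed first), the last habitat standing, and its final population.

Round 1: Briarlake=11 Dunmere=6 Elkhorn=5 Fernhollow=14 → close Fernhollow (overflow 9)
  14÷3 = 4 each, +1 to first 2
Round 2: Briarlake=16 Dunmere=11 Elkhorn=9 → close Briarlake (overflow 8)
  16÷2 = 8 each, +1 to first 0
Round 3: Dunmere=19 Elkhorn=17 → close Elkhorn (overflow 7)
  17÷1 = 17 each, +1 to first 0

Closure order: Fernhollow, Briarlake, Elkhorn
Last habitat: Dunmere with 36 animals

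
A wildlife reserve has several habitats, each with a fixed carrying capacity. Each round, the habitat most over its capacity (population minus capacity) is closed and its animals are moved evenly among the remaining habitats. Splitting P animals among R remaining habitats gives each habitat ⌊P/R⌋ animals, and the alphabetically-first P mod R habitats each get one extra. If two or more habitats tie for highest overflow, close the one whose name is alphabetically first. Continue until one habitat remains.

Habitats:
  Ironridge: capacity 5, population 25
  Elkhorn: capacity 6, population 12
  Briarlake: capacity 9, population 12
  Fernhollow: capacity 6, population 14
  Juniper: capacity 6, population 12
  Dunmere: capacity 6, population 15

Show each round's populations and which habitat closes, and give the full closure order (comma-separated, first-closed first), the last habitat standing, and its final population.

Round 1: Briarlake=12 Dunmere=15 Elkhorn=12 Fernhollow=14 Ironridge=25 Juniper=12 → close Ironridge (overflow 20)
  25÷5 = 5 each, +1 to first 0
Round 2: Briarlake=17 Dunmere=20 Elkhorn=17 Fernhollow=19 Juniper=17 → close Dunmere (overflow 14)
  20÷4 = 5 each, +1 to first 0
Round 3: Briarlake=22 Elkhorn=22 Fernhollow=24 Juniper=22 → close Fernhollow (overflow 18)
  24÷3 = 8 each, +1 to first 0
Round 4: Briarlake=30 Elkhorn=30 Juniper=30 → close Elkhorn (overflow 24)
  30÷2 = 15 each, +1 to first 0
Round 5: Briarlake=45 Juniper=45 → close Juniper (overflow 39)
  45÷1 = 45 each, +1 to first 0

Closure order: Ironridge, Dunmere, Fernhollow, Elkhorn, Juniper
Last habitat: Briarlake with 90 animals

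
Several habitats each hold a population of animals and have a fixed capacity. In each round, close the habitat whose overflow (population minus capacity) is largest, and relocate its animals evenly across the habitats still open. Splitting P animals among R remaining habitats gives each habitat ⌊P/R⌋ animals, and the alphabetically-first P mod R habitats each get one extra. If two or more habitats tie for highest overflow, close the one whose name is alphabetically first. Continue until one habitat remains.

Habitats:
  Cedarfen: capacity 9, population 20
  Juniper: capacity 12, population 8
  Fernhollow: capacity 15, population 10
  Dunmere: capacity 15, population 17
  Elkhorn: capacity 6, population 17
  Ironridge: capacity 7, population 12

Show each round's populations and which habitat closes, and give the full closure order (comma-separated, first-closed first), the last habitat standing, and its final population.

Round 1: Cedarfen=20 Dunmere=17 Elkhorn=17 Fernhollow=10 Ironridge=12 Juniper=8 → close Cedarfen (overflow 11)
  20÷5 = 4 each, +1 to first 0
Round 2: Dunmere=21 Elkhorn=21 Fernhollow=14 Ironridge=16 Juniper=12 → close Elkhorn (overflow 15)
  21÷4 = 5 each, +1 to first 1
Round 3: Dunmere=27 Fernhollow=19 Ironridge=21 Juniper=17 → close Ironridge (overflow 14)
  21÷3 = 7 each, +1 to first 0
Round 4: Dunmere=34 Fernhollow=26 Juniper=24 → close Dunmere (overflow 19)
  34÷2 = 17 each, +1 to first 0
Round 5: Fernhollow=43 Juniper=41 → close Juniper (overflow 29)
  41÷1 = 41 each, +1 to first 0

Closure order: Cedarfen, Elkhorn, Ironridge, Dunmere, Juniper
Last habitat: Fernhollow with 84 animals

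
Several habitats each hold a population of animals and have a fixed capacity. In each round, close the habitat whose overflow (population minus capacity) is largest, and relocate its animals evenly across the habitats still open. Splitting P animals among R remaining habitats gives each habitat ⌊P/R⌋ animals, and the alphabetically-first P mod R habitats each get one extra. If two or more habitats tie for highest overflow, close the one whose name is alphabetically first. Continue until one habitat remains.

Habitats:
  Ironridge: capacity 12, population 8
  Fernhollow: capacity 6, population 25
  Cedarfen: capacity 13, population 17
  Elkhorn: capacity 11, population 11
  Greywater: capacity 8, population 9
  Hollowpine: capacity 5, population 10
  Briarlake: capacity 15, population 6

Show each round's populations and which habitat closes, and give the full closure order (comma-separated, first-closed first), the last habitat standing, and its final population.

Closure order: Fernhollow, Hollowpine, Cedarfen, Greywater, Elkhorn, Ironridge
Last habitat: Briarlake with 86 animals

Round 1: Briarlake=6 Cedarfen=17 Elkhorn=11 Fernhollow=25 Greywater=9 Hollowpine=10 Ironridge=8 → close Fernhollow (overflow 19)
  25÷6 = 4 each, +1 to first 1
Round 2: Briarlake=11 Cedarfen=21 Elkhorn=15 Greywater=13 Hollowpine=14 Ironridge=12 → close Hollowpine (overflow 9)
  14÷5 = 2 each, +1 to first 4
Round 3: Briarlake=14 Cedarfen=24 Elkhorn=18 Greywater=16 Ironridge=14 → close Cedarfen (overflow 11)
  24÷4 = 6 each, +1 to first 0
Round 4: Briarlake=20 Elkhorn=24 Greywater=22 Ironridge=20 → close Greywater (overflow 14)
  22÷3 = 7 each, +1 to first 1
Round 5: Briarlake=28 Elkhorn=31 Ironridge=27 → close Elkhorn (overflow 20)
  31÷2 = 15 each, +1 to first 1
Round 6: Briarlake=44 Ironridge=42 → close Ironridge (overflow 30)
  42÷1 = 42 each, +1 to first 0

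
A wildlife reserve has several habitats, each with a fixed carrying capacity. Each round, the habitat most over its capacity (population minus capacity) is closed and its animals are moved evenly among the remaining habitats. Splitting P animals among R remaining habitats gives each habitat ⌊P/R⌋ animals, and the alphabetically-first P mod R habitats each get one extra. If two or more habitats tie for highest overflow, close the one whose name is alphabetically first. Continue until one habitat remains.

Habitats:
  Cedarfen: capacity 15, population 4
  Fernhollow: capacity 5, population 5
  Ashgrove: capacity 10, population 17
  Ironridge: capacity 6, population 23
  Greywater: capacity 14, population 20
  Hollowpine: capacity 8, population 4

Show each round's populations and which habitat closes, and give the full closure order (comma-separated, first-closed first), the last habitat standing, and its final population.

Round 1: Ashgrove=17 Cedarfen=4 Fernhollow=5 Greywater=20 Hollowpine=4 Ironridge=23 → close Ironridge (overflow 17)
  23÷5 = 4 each, +1 to first 3
Round 2: Ashgrove=22 Cedarfen=9 Fernhollow=10 Greywater=24 Hollowpine=8 → close Ashgrove (overflow 12)
  22÷4 = 5 each, +1 to first 2
Round 3: Cedarfen=15 Fernhollow=16 Greywater=29 Hollowpine=13 → close Greywater (overflow 15)
  29÷3 = 9 each, +1 to first 2
Round 4: Cedarfen=25 Fernhollow=26 Hollowpine=22 → close Fernhollow (overflow 21)
  26÷2 = 13 each, +1 to first 0
Round 5: Cedarfen=38 Hollowpine=35 → close Hollowpine (overflow 27)
  35÷1 = 35 each, +1 to first 0

Closure order: Ironridge, Ashgrove, Greywater, Fernhollow, Hollowpine
Last habitat: Cedarfen with 73 animals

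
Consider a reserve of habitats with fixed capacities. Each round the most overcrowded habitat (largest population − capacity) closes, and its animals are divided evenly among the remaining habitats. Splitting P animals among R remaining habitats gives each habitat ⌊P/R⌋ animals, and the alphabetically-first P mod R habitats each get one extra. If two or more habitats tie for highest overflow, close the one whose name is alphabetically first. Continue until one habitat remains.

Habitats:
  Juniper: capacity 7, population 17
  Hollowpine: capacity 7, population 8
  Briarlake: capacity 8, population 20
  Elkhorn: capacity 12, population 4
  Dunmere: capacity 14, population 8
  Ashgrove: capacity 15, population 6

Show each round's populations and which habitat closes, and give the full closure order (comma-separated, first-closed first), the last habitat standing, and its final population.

Closure order: Briarlake, Juniper, Hollowpine, Dunmere, Ashgrove
Last habitat: Elkhorn with 63 animals

Round 1: Ashgrove=6 Briarlake=20 Dunmere=8 Elkhorn=4 Hollowpine=8 Juniper=17 → close Briarlake (overflow 12)
  20÷5 = 4 each, +1 to first 0
Round 2: Ashgrove=10 Dunmere=12 Elkhorn=8 Hollowpine=12 Juniper=21 → close Juniper (overflow 14)
  21÷4 = 5 each, +1 to first 1
Round 3: Ashgrove=16 Dunmere=17 Elkhorn=13 Hollowpine=17 → close Hollowpine (overflow 10)
  17÷3 = 5 each, +1 to first 2
Round 4: Ashgrove=22 Dunmere=23 Elkhorn=18 → close Dunmere (overflow 9)
  23÷2 = 11 each, +1 to first 1
Round 5: Ashgrove=34 Elkhorn=29 → close Ashgrove (overflow 19)
  34÷1 = 34 each, +1 to first 0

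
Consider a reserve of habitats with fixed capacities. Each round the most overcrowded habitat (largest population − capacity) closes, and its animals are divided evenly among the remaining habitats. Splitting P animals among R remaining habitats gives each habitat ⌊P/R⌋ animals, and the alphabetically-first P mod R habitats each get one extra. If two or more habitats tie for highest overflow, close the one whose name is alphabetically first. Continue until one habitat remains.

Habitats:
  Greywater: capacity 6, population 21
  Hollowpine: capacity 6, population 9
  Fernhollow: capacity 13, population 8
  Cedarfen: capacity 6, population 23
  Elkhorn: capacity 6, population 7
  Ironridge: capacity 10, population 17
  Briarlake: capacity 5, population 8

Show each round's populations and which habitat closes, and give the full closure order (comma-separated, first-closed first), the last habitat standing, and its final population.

Closure order: Cedarfen, Greywater, Ironridge, Briarlake, Hollowpine, Elkhorn
Last habitat: Fernhollow with 93 animals

Round 1: Briarlake=8 Cedarfen=23 Elkhorn=7 Fernhollow=8 Greywater=21 Hollowpine=9 Ironridge=17 → close Cedarfen (overflow 17)
  23÷6 = 3 each, +1 to first 5
Round 2: Briarlake=12 Elkhorn=11 Fernhollow=12 Greywater=25 Hollowpine=13 Ironridge=20 → close Greywater (overflow 19)
  25÷5 = 5 each, +1 to first 0
Round 3: Briarlake=17 Elkhorn=16 Fernhollow=17 Hollowpine=18 Ironridge=25 → close Ironridge (overflow 15)
  25÷4 = 6 each, +1 to first 1
Round 4: Briarlake=24 Elkhorn=22 Fernhollow=23 Hollowpine=24 → close Briarlake (overflow 19)
  24÷3 = 8 each, +1 to first 0
Round 5: Elkhorn=30 Fernhollow=31 Hollowpine=32 → close Hollowpine (overflow 26)
  32÷2 = 16 each, +1 to first 0
Round 6: Elkhorn=46 Fernhollow=47 → close Elkhorn (overflow 40)
  46÷1 = 46 each, +1 to first 0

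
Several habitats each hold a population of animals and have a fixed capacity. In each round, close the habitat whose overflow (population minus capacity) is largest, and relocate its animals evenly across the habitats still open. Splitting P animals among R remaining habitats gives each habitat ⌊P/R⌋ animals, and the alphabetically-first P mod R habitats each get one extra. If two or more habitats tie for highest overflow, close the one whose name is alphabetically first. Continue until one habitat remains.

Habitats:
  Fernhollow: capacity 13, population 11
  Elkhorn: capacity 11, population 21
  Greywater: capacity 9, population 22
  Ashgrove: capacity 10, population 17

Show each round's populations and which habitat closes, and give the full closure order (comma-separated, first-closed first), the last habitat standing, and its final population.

Closure order: Greywater, Elkhorn, Ashgrove
Last habitat: Fernhollow with 71 animals

Round 1: Ashgrove=17 Elkhorn=21 Fernhollow=11 Greywater=22 → close Greywater (overflow 13)
  22÷3 = 7 each, +1 to first 1
Round 2: Ashgrove=25 Elkhorn=28 Fernhollow=18 → close Elkhorn (overflow 17)
  28÷2 = 14 each, +1 to first 0
Round 3: Ashgrove=39 Fernhollow=32 → close Ashgrove (overflow 29)
  39÷1 = 39 each, +1 to first 0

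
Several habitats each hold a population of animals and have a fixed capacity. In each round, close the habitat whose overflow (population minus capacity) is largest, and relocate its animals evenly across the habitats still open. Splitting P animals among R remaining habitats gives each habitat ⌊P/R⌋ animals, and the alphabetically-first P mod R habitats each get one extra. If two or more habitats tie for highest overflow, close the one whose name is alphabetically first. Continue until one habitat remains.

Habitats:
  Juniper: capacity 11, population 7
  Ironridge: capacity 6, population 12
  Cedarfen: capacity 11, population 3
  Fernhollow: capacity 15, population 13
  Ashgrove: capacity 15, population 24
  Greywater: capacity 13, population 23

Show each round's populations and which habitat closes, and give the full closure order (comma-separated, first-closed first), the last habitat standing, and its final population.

Closure order: Greywater, Ashgrove, Ironridge, Fernhollow, Cedarfen
Last habitat: Juniper with 82 animals

Round 1: Ashgrove=24 Cedarfen=3 Fernhollow=13 Greywater=23 Ironridge=12 Juniper=7 → close Greywater (overflow 10)
  23÷5 = 4 each, +1 to first 3
Round 2: Ashgrove=29 Cedarfen=8 Fernhollow=18 Ironridge=16 Juniper=11 → close Ashgrove (overflow 14)
  29÷4 = 7 each, +1 to first 1
Round 3: Cedarfen=16 Fernhollow=25 Ironridge=23 Juniper=18 → close Ironridge (overflow 17)
  23÷3 = 7 each, +1 to first 2
Round 4: Cedarfen=24 Fernhollow=33 Juniper=25 → close Fernhollow (overflow 18)
  33÷2 = 16 each, +1 to first 1
Round 5: Cedarfen=41 Juniper=41 → close Cedarfen (overflow 30)
  41÷1 = 41 each, +1 to first 0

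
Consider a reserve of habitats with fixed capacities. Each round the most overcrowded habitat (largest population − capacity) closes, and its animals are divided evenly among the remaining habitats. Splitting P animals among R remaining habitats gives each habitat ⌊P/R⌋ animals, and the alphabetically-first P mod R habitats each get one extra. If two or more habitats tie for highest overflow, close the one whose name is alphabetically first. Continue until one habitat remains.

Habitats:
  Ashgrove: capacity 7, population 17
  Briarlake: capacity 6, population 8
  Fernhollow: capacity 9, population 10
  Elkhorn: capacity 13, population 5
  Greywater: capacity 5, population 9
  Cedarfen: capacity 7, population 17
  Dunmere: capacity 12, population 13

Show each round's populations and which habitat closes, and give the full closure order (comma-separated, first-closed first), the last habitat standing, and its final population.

Closure order: Ashgrove, Cedarfen, Greywater, Briarlake, Dunmere, Fernhollow
Last habitat: Elkhorn with 79 animals

Round 1: Ashgrove=17 Briarlake=8 Cedarfen=17 Dunmere=13 Elkhorn=5 Fernhollow=10 Greywater=9 → close Ashgrove (overflow 10)
  17÷6 = 2 each, +1 to first 5
Round 2: Briarlake=11 Cedarfen=20 Dunmere=16 Elkhorn=8 Fernhollow=13 Greywater=11 → close Cedarfen (overflow 13)
  20÷5 = 4 each, +1 to first 0
Round 3: Briarlake=15 Dunmere=20 Elkhorn=12 Fernhollow=17 Greywater=15 → close Greywater (overflow 10)
  15÷4 = 3 each, +1 to first 3
Round 4: Briarlake=19 Dunmere=24 Elkhorn=16 Fernhollow=20 → close Briarlake (overflow 13)
  19÷3 = 6 each, +1 to first 1
Round 5: Dunmere=31 Elkhorn=22 Fernhollow=26 → close Dunmere (overflow 19)
  31÷2 = 15 each, +1 to first 1
Round 6: Elkhorn=38 Fernhollow=41 → close Fernhollow (overflow 32)
  41÷1 = 41 each, +1 to first 0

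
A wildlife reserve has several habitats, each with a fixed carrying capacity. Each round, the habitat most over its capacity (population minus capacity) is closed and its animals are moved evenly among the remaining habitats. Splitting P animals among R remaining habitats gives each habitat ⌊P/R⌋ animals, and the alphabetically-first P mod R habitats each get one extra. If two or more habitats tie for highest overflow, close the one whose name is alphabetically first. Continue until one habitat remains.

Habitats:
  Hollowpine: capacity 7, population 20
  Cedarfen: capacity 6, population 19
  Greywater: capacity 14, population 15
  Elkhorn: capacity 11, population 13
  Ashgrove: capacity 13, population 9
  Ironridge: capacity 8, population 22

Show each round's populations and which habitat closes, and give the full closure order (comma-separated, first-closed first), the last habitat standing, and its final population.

Closure order: Ironridge, Cedarfen, Hollowpine, Elkhorn, Greywater
Last habitat: Ashgrove with 98 animals

Round 1: Ashgrove=9 Cedarfen=19 Elkhorn=13 Greywater=15 Hollowpine=20 Ironridge=22 → close Ironridge (overflow 14)
  22÷5 = 4 each, +1 to first 2
Round 2: Ashgrove=14 Cedarfen=24 Elkhorn=17 Greywater=19 Hollowpine=24 → close Cedarfen (overflow 18)
  24÷4 = 6 each, +1 to first 0
Round 3: Ashgrove=20 Elkhorn=23 Greywater=25 Hollowpine=30 → close Hollowpine (overflow 23)
  30÷3 = 10 each, +1 to first 0
Round 4: Ashgrove=30 Elkhorn=33 Greywater=35 → close Elkhorn (overflow 22)
  33÷2 = 16 each, +1 to first 1
Round 5: Ashgrove=47 Greywater=51 → close Greywater (overflow 37)
  51÷1 = 51 each, +1 to first 0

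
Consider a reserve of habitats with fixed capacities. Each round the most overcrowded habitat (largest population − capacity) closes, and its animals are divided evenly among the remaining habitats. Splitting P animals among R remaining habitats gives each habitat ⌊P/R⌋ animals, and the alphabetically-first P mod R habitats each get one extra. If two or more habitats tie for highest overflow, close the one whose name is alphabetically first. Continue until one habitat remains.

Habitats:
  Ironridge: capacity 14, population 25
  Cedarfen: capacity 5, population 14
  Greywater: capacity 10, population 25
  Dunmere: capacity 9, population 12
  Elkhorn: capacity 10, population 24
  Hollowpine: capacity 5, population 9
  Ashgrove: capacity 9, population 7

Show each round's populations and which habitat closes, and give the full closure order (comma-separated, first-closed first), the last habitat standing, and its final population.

Closure order: Greywater, Elkhorn, Ironridge, Cedarfen, Dunmere, Hollowpine
Last habitat: Ashgrove with 116 animals

Round 1: Ashgrove=7 Cedarfen=14 Dunmere=12 Elkhorn=24 Greywater=25 Hollowpine=9 Ironridge=25 → close Greywater (overflow 15)
  25÷6 = 4 each, +1 to first 1
Round 2: Ashgrove=12 Cedarfen=18 Dunmere=16 Elkhorn=28 Hollowpine=13 Ironridge=29 → close Elkhorn (overflow 18)
  28÷5 = 5 each, +1 to first 3
Round 3: Ashgrove=18 Cedarfen=24 Dunmere=22 Hollowpine=18 Ironridge=34 → close Ironridge (overflow 20)
  34÷4 = 8 each, +1 to first 2
Round 4: Ashgrove=27 Cedarfen=33 Dunmere=30 Hollowpine=26 → close Cedarfen (overflow 28)
  33÷3 = 11 each, +1 to first 0
Round 5: Ashgrove=38 Dunmere=41 Hollowpine=37 → close Dunmere (overflow 32)
  41÷2 = 20 each, +1 to first 1
Round 6: Ashgrove=59 Hollowpine=57 → close Hollowpine (overflow 52)
  57÷1 = 57 each, +1 to first 0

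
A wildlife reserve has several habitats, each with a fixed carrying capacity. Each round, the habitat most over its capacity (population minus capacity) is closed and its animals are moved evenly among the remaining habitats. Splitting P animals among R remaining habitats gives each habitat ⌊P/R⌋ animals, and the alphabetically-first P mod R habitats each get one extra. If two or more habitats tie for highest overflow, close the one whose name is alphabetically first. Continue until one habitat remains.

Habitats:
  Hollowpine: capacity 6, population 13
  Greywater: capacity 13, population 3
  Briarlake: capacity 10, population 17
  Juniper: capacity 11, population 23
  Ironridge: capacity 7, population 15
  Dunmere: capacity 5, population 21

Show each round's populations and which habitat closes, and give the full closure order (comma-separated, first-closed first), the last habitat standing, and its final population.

Closure order: Dunmere, Juniper, Briarlake, Hollowpine, Ironridge
Last habitat: Greywater with 92 animals

Round 1: Briarlake=17 Dunmere=21 Greywater=3 Hollowpine=13 Ironridge=15 Juniper=23 → close Dunmere (overflow 16)
  21÷5 = 4 each, +1 to first 1
Round 2: Briarlake=22 Greywater=7 Hollowpine=17 Ironridge=19 Juniper=27 → close Juniper (overflow 16)
  27÷4 = 6 each, +1 to first 3
Round 3: Briarlake=29 Greywater=14 Hollowpine=24 Ironridge=25 → close Briarlake (overflow 19)
  29÷3 = 9 each, +1 to first 2
Round 4: Greywater=24 Hollowpine=34 Ironridge=34 → close Hollowpine (overflow 28)
  34÷2 = 17 each, +1 to first 0
Round 5: Greywater=41 Ironridge=51 → close Ironridge (overflow 44)
  51÷1 = 51 each, +1 to first 0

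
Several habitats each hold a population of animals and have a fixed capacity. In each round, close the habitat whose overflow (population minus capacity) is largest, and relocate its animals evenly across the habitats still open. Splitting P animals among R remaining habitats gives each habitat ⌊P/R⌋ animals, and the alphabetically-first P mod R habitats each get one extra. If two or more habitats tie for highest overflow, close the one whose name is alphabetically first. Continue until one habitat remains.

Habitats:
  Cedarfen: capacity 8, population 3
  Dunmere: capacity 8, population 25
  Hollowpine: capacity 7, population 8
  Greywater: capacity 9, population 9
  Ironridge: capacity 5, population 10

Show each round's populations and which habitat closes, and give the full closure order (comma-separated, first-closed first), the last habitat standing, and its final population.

Round 1: Cedarfen=3 Dunmere=25 Greywater=9 Hollowpine=8 Ironridge=10 → close Dunmere (overflow 17)
  25÷4 = 6 each, +1 to first 1
Round 2: Cedarfen=10 Greywater=15 Hollowpine=14 Ironridge=16 → close Ironridge (overflow 11)
  16÷3 = 5 each, +1 to first 1
Round 3: Cedarfen=16 Greywater=20 Hollowpine=19 → close Hollowpine (overflow 12)
  19÷2 = 9 each, +1 to first 1
Round 4: Cedarfen=26 Greywater=29 → close Greywater (overflow 20)
  29÷1 = 29 each, +1 to first 0

Closure order: Dunmere, Ironridge, Hollowpine, Greywater
Last habitat: Cedarfen with 55 animals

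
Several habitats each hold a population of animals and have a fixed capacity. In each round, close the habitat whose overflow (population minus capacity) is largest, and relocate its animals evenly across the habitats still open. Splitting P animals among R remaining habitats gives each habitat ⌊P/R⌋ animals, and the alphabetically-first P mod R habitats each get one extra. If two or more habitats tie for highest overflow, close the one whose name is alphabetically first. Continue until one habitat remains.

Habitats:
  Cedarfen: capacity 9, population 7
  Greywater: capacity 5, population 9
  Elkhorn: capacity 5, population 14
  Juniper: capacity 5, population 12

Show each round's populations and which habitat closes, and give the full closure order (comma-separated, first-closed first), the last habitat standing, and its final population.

Closure order: Elkhorn, Juniper, Greywater
Last habitat: Cedarfen with 42 animals

Round 1: Cedarfen=7 Elkhorn=14 Greywater=9 Juniper=12 → close Elkhorn (overflow 9)
  14÷3 = 4 each, +1 to first 2
Round 2: Cedarfen=12 Greywater=14 Juniper=16 → close Juniper (overflow 11)
  16÷2 = 8 each, +1 to first 0
Round 3: Cedarfen=20 Greywater=22 → close Greywater (overflow 17)
  22÷1 = 22 each, +1 to first 0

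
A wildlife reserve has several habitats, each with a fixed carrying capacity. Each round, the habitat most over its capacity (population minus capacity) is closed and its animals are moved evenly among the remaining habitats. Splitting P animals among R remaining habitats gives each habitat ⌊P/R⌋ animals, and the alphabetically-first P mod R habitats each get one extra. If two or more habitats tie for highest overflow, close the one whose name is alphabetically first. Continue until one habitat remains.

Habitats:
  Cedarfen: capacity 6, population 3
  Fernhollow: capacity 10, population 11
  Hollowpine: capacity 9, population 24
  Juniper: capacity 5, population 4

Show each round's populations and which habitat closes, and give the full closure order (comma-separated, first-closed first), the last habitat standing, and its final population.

Closure order: Hollowpine, Fernhollow, Juniper
Last habitat: Cedarfen with 42 animals

Round 1: Cedarfen=3 Fernhollow=11 Hollowpine=24 Juniper=4 → close Hollowpine (overflow 15)
  24÷3 = 8 each, +1 to first 0
Round 2: Cedarfen=11 Fernhollow=19 Juniper=12 → close Fernhollow (overflow 9)
  19÷2 = 9 each, +1 to first 1
Round 3: Cedarfen=21 Juniper=21 → close Juniper (overflow 16)
  21÷1 = 21 each, +1 to first 0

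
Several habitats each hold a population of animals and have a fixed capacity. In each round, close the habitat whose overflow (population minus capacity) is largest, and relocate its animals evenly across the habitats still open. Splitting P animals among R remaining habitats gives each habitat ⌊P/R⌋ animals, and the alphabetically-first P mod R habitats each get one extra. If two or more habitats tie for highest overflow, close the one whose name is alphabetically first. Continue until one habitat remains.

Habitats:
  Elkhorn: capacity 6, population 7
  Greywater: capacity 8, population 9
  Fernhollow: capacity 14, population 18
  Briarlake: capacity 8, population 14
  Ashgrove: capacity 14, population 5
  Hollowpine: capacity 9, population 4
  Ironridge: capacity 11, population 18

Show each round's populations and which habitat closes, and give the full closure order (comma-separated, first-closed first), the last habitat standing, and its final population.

Round 1: Ashgrove=5 Briarlake=14 Elkhorn=7 Fernhollow=18 Greywater=9 Hollowpine=4 Ironridge=18 → close Ironridge (overflow 7)
  18÷6 = 3 each, +1 to first 0
Round 2: Ashgrove=8 Briarlake=17 Elkhorn=10 Fernhollow=21 Greywater=12 Hollowpine=7 → close Briarlake (overflow 9)
  17÷5 = 3 each, +1 to first 2
Round 3: Ashgrove=12 Elkhorn=14 Fernhollow=24 Greywater=15 Hollowpine=10 → close Fernhollow (overflow 10)
  24÷4 = 6 each, +1 to first 0
Round 4: Ashgrove=18 Elkhorn=20 Greywater=21 Hollowpine=16 → close Elkhorn (overflow 14)
  20÷3 = 6 each, +1 to first 2
Round 5: Ashgrove=25 Greywater=28 Hollowpine=22 → close Greywater (overflow 20)
  28÷2 = 14 each, +1 to first 0
Round 6: Ashgrove=39 Hollowpine=36 → close Hollowpine (overflow 27)
  36÷1 = 36 each, +1 to first 0

Closure order: Ironridge, Briarlake, Fernhollow, Elkhorn, Greywater, Hollowpine
Last habitat: Ashgrove with 75 animals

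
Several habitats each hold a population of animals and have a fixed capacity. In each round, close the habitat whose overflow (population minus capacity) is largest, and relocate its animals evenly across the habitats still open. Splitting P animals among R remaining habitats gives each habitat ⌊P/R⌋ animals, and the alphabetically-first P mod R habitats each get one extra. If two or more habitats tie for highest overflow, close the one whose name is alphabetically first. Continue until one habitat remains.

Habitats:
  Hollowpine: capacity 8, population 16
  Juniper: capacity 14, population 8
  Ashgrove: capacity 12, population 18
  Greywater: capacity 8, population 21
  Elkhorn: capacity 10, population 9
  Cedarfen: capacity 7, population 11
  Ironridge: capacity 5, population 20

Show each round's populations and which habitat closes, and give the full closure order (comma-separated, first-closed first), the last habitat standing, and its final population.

Closure order: Ironridge, Greywater, Hollowpine, Ashgrove, Cedarfen, Elkhorn
Last habitat: Juniper with 103 animals

Round 1: Ashgrove=18 Cedarfen=11 Elkhorn=9 Greywater=21 Hollowpine=16 Ironridge=20 Juniper=8 → close Ironridge (overflow 15)
  20÷6 = 3 each, +1 to first 2
Round 2: Ashgrove=22 Cedarfen=15 Elkhorn=12 Greywater=24 Hollowpine=19 Juniper=11 → close Greywater (overflow 16)
  24÷5 = 4 each, +1 to first 4
Round 3: Ashgrove=27 Cedarfen=20 Elkhorn=17 Hollowpine=24 Juniper=15 → close Hollowpine (overflow 16)
  24÷4 = 6 each, +1 to first 0
Round 4: Ashgrove=33 Cedarfen=26 Elkhorn=23 Juniper=21 → close Ashgrove (overflow 21)
  33÷3 = 11 each, +1 to first 0
Round 5: Cedarfen=37 Elkhorn=34 Juniper=32 → close Cedarfen (overflow 30)
  37÷2 = 18 each, +1 to first 1
Round 6: Elkhorn=53 Juniper=50 → close Elkhorn (overflow 43)
  53÷1 = 53 each, +1 to first 0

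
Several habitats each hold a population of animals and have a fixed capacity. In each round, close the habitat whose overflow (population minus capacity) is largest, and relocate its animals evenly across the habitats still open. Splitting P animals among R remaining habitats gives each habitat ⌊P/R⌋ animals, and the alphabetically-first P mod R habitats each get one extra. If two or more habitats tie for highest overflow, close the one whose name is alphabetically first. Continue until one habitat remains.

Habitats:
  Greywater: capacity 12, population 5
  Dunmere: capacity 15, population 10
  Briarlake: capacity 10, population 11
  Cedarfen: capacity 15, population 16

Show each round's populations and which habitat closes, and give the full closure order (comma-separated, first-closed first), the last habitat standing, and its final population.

Round 1: Briarlake=11 Cedarfen=16 Dunmere=10 Greywater=5 → close Briarlake (overflow 1)
  11÷3 = 3 each, +1 to first 2
Round 2: Cedarfen=20 Dunmere=14 Greywater=8 → close Cedarfen (overflow 5)
  20÷2 = 10 each, +1 to first 0
Round 3: Dunmere=24 Greywater=18 → close Dunmere (overflow 9)
  24÷1 = 24 each, +1 to first 0

Closure order: Briarlake, Cedarfen, Dunmere
Last habitat: Greywater with 42 animals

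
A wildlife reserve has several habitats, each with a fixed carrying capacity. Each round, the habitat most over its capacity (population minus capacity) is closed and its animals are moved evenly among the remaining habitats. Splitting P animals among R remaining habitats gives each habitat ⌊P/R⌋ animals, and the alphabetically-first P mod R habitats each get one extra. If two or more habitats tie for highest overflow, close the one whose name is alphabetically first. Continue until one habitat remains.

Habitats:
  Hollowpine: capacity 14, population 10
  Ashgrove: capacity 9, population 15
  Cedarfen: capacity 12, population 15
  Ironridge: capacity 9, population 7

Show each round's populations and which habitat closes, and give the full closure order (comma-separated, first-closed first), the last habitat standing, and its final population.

Closure order: Ashgrove, Cedarfen, Ironridge
Last habitat: Hollowpine with 47 animals

Round 1: Ashgrove=15 Cedarfen=15 Hollowpine=10 Ironridge=7 → close Ashgrove (overflow 6)
  15÷3 = 5 each, +1 to first 0
Round 2: Cedarfen=20 Hollowpine=15 Ironridge=12 → close Cedarfen (overflow 8)
  20÷2 = 10 each, +1 to first 0
Round 3: Hollowpine=25 Ironridge=22 → close Ironridge (overflow 13)
  22÷1 = 22 each, +1 to first 0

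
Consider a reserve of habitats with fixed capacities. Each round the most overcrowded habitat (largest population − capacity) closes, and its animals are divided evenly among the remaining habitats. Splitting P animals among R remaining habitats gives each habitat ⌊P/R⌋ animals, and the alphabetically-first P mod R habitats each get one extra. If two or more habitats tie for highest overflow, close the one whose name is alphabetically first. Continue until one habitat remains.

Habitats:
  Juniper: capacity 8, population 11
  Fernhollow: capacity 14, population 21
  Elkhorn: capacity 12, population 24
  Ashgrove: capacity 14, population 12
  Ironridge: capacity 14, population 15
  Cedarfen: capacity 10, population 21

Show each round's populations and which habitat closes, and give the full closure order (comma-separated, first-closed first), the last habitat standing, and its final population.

Closure order: Elkhorn, Cedarfen, Fernhollow, Juniper, Ironridge
Last habitat: Ashgrove with 104 animals

Round 1: Ashgrove=12 Cedarfen=21 Elkhorn=24 Fernhollow=21 Ironridge=15 Juniper=11 → close Elkhorn (overflow 12)
  24÷5 = 4 each, +1 to first 4
Round 2: Ashgrove=17 Cedarfen=26 Fernhollow=26 Ironridge=20 Juniper=15 → close Cedarfen (overflow 16)
  26÷4 = 6 each, +1 to first 2
Round 3: Ashgrove=24 Fernhollow=33 Ironridge=26 Juniper=21 → close Fernhollow (overflow 19)
  33÷3 = 11 each, +1 to first 0
Round 4: Ashgrove=35 Ironridge=37 Juniper=32 → close Juniper (overflow 24)
  32÷2 = 16 each, +1 to first 0
Round 5: Ashgrove=51 Ironridge=53 → close Ironridge (overflow 39)
  53÷1 = 53 each, +1 to first 0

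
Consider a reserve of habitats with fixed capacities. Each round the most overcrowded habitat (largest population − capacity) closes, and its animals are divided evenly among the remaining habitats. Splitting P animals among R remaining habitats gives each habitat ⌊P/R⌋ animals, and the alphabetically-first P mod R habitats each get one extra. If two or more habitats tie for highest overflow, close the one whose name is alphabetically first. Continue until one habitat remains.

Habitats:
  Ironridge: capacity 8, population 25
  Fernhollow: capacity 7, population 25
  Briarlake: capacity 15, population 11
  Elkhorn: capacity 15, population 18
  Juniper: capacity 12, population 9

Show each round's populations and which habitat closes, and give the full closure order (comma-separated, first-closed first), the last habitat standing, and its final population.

Closure order: Fernhollow, Ironridge, Elkhorn, Briarlake
Last habitat: Juniper with 88 animals

Round 1: Briarlake=11 Elkhorn=18 Fernhollow=25 Ironridge=25 Juniper=9 → close Fernhollow (overflow 18)
  25÷4 = 6 each, +1 to first 1
Round 2: Briarlake=18 Elkhorn=24 Ironridge=31 Juniper=15 → close Ironridge (overflow 23)
  31÷3 = 10 each, +1 to first 1
Round 3: Briarlake=29 Elkhorn=34 Juniper=25 → close Elkhorn (overflow 19)
  34÷2 = 17 each, +1 to first 0
Round 4: Briarlake=46 Juniper=42 → close Briarlake (overflow 31)
  46÷1 = 46 each, +1 to first 0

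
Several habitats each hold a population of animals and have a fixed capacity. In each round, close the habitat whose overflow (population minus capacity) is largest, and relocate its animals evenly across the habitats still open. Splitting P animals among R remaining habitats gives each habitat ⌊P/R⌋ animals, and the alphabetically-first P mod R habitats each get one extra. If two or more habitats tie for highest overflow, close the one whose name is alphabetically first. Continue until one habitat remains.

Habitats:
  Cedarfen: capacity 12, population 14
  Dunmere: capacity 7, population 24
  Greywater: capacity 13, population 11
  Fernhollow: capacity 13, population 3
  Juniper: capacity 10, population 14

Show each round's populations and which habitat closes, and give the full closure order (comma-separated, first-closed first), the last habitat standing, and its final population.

Closure order: Dunmere, Juniper, Cedarfen, Greywater
Last habitat: Fernhollow with 66 animals

Round 1: Cedarfen=14 Dunmere=24 Fernhollow=3 Greywater=11 Juniper=14 → close Dunmere (overflow 17)
  24÷4 = 6 each, +1 to first 0
Round 2: Cedarfen=20 Fernhollow=9 Greywater=17 Juniper=20 → close Juniper (overflow 10)
  20÷3 = 6 each, +1 to first 2
Round 3: Cedarfen=27 Fernhollow=16 Greywater=23 → close Cedarfen (overflow 15)
  27÷2 = 13 each, +1 to first 1
Round 4: Fernhollow=30 Greywater=36 → close Greywater (overflow 23)
  36÷1 = 36 each, +1 to first 0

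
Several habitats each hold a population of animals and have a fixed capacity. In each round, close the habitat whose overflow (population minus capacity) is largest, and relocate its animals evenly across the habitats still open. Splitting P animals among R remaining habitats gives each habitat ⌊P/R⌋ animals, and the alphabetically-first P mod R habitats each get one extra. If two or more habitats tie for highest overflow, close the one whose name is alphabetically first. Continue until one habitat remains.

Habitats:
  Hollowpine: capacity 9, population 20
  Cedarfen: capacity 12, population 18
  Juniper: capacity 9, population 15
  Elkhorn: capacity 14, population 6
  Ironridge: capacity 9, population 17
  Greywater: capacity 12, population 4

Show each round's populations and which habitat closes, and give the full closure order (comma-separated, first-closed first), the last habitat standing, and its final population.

Closure order: Hollowpine, Ironridge, Cedarfen, Juniper, Elkhorn
Last habitat: Greywater with 80 animals

Round 1: Cedarfen=18 Elkhorn=6 Greywater=4 Hollowpine=20 Ironridge=17 Juniper=15 → close Hollowpine (overflow 11)
  20÷5 = 4 each, +1 to first 0
Round 2: Cedarfen=22 Elkhorn=10 Greywater=8 Ironridge=21 Juniper=19 → close Ironridge (overflow 12)
  21÷4 = 5 each, +1 to first 1
Round 3: Cedarfen=28 Elkhorn=15 Greywater=13 Juniper=24 → close Cedarfen (overflow 16)
  28÷3 = 9 each, +1 to first 1
Round 4: Elkhorn=25 Greywater=22 Juniper=33 → close Juniper (overflow 24)
  33÷2 = 16 each, +1 to first 1
Round 5: Elkhorn=42 Greywater=38 → close Elkhorn (overflow 28)
  42÷1 = 42 each, +1 to first 0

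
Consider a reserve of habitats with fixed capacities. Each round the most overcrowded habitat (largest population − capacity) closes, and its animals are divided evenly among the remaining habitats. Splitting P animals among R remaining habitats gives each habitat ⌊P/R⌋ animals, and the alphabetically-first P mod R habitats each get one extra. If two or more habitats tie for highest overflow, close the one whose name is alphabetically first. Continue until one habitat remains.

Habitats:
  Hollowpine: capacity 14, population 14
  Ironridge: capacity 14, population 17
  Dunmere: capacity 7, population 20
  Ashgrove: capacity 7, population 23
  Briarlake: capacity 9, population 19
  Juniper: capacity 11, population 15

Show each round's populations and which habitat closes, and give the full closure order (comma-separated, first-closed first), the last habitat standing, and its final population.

Round 1: Ashgrove=23 Briarlake=19 Dunmere=20 Hollowpine=14 Ironridge=17 Juniper=15 → close Ashgrove (overflow 16)
  23÷5 = 4 each, +1 to first 3
Round 2: Briarlake=24 Dunmere=25 Hollowpine=19 Ironridge=21 Juniper=19 → close Dunmere (overflow 18)
  25÷4 = 6 each, +1 to first 1
Round 3: Briarlake=31 Hollowpine=25 Ironridge=27 Juniper=25 → close Briarlake (overflow 22)
  31÷3 = 10 each, +1 to first 1
Round 4: Hollowpine=36 Ironridge=37 Juniper=35 → close Juniper (overflow 24)
  35÷2 = 17 each, +1 to first 1
Round 5: Hollowpine=54 Ironridge=54 → close Hollowpine (overflow 40)
  54÷1 = 54 each, +1 to first 0

Closure order: Ashgrove, Dunmere, Briarlake, Juniper, Hollowpine
Last habitat: Ironridge with 108 animals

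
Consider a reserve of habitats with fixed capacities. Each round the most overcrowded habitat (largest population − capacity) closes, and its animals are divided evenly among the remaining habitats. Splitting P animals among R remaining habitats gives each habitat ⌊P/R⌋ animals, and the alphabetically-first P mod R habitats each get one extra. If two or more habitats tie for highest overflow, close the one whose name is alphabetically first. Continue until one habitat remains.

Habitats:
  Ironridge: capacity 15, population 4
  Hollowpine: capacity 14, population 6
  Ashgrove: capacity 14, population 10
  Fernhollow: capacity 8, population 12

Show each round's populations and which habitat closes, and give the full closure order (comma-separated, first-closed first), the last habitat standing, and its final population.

Closure order: Fernhollow, Ashgrove, Hollowpine
Last habitat: Ironridge with 32 animals

Round 1: Ashgrove=10 Fernhollow=12 Hollowpine=6 Ironridge=4 → close Fernhollow (overflow 4)
  12÷3 = 4 each, +1 to first 0
Round 2: Ashgrove=14 Hollowpine=10 Ironridge=8 → close Ashgrove (overflow 0)
  14÷2 = 7 each, +1 to first 0
Round 3: Hollowpine=17 Ironridge=15 → close Hollowpine (overflow 3)
  17÷1 = 17 each, +1 to first 0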